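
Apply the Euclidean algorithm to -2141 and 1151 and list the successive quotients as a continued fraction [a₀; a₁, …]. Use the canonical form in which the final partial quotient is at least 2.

[-2; 7, 6, 1, 2, 2, 3]

⌊-2141/1151⌋ = -2, remainder 161
⌊1151/161⌋ = 7, remainder 24
⌊161/24⌋ = 6, remainder 17
⌊24/17⌋ = 1, remainder 7
⌊17/7⌋ = 2, remainder 3
⌊7/3⌋ = 2, remainder 1
⌊3/1⌋ = 3, remainder 0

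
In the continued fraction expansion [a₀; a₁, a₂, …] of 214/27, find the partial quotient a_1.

1

214 = 7·27 + 25, so a_0 = 7
27 = 1·25 + 2, so a_1 = 1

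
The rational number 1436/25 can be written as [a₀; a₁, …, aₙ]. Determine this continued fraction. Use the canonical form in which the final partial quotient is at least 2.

[57; 2, 3, 1, 2]

Repeatedly divide and take the remainder:
1436 ÷ 25 → quotient 57, remainder 11
25 ÷ 11 → quotient 2, remainder 3
11 ÷ 3 → quotient 3, remainder 2
3 ÷ 2 → quotient 1, remainder 1
2 ÷ 1 → quotient 2, remainder 0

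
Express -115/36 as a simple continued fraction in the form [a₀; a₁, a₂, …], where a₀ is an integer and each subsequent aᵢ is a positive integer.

[-4; 1, 4, 7]

Apply division with remainder until the remainder is 0:
-115 = -4·36 + 29, so a_0 = -4
36 = 1·29 + 7, so a_1 = 1
29 = 4·7 + 1, so a_2 = 4
7 = 7·1 + 0, so a_3 = 7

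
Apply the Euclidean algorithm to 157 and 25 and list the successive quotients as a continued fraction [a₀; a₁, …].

[6; 3, 1, 1, 3]

⌊157/25⌋ = 6, remainder 7
⌊25/7⌋ = 3, remainder 4
⌊7/4⌋ = 1, remainder 3
⌊4/3⌋ = 1, remainder 1
⌊3/1⌋ = 3, remainder 0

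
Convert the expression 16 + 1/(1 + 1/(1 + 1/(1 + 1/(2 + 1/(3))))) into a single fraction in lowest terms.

a_0 = 16: 16/1
a_1 = 1: 17/1
a_2 = 1: 33/2
a_3 = 1: 50/3
a_4 = 2: 133/8
a_5 = 3: 449/27

449/27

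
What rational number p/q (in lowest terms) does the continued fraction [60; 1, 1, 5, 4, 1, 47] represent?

164982/2725

a_0 = 60: 60/1
a_1 = 1: 61/1
a_2 = 1: 121/2
a_3 = 5: 666/11
a_4 = 4: 2785/46
a_5 = 1: 3451/57
a_6 = 47: 164982/2725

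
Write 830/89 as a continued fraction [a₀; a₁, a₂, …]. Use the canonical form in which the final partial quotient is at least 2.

[9; 3, 14, 2]

Repeatedly divide and take the remainder:
830 = 9·89 + 29, so a_0 = 9
89 = 3·29 + 2, so a_1 = 3
29 = 14·2 + 1, so a_2 = 14
2 = 2·1 + 0, so a_3 = 2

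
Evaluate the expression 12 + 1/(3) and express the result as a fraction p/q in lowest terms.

37/3

Build up convergents one term at a time:
a_0 = 12: 12/1
a_1 = 3: 37/3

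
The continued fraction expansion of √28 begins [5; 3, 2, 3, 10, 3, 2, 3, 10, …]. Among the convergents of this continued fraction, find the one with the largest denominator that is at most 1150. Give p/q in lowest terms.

List convergents until the denominator exceeds the bound:
a_0 = 5: 5/1  (≤ bound)
a_1 = 3: 16/3  (≤ bound)
a_2 = 2: 37/7  (≤ bound)
a_3 = 3: 127/24  (≤ bound)
a_4 = 10: 1307/247  (≤ bound)
a_5 = 3: 4048/765  (≤ bound)
a_6 = 2: 9403/1777  (> 1150, stop)

4048/765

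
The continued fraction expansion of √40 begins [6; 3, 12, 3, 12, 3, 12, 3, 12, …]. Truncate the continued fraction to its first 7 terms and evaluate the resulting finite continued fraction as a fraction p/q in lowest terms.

Compute successive convergents:
a_0 = 6: 6/1
a_1 = 3: 19/3
a_2 = 12: 234/37
a_3 = 3: 721/114
a_4 = 12: 8886/1405
a_5 = 3: 27379/4329
a_6 = 12: 337434/53353

337434/53353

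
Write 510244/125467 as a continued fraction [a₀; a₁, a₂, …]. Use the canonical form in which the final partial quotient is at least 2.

[4; 14, 1, 47, 2, 2, 2, 14]

⌊510244/125467⌋ = 4, remainder 8376
⌊125467/8376⌋ = 14, remainder 8203
⌊8376/8203⌋ = 1, remainder 173
⌊8203/173⌋ = 47, remainder 72
⌊173/72⌋ = 2, remainder 29
⌊72/29⌋ = 2, remainder 14
⌊29/14⌋ = 2, remainder 1
⌊14/1⌋ = 14, remainder 0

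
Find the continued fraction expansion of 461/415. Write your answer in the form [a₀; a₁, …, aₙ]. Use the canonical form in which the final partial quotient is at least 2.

[1; 9, 46]

461 ÷ 415 → quotient 1, remainder 46
415 ÷ 46 → quotient 9, remainder 1
46 ÷ 1 → quotient 46, remainder 0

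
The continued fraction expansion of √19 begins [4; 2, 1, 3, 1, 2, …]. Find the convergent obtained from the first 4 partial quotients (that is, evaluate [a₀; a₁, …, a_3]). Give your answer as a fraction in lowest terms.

48/11

Compute successive convergents:
a_0 = 4: 4/1
a_1 = 2: 9/2
a_2 = 1: 13/3
a_3 = 3: 48/11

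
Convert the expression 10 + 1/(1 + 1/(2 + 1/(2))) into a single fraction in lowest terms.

a_0 = 10: 10/1
a_1 = 1: 11/1
a_2 = 2: 32/3
a_3 = 2: 75/7

75/7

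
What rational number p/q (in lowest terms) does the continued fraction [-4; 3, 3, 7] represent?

Start with 7.
3 + 1/(7/1) = 3 + 1/7 = 22/7
3 + 1/(22/7) = 3 + 7/22 = 73/22
-4 + 1/(73/22) = -4 + 22/73 = -270/73

-270/73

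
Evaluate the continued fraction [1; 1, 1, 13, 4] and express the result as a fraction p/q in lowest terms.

Start with 4.
13 + 1/(4/1) = 13 + 1/4 = 53/4
1 + 1/(53/4) = 1 + 4/53 = 57/53
1 + 1/(57/53) = 1 + 53/57 = 110/57
1 + 1/(110/57) = 1 + 57/110 = 167/110

167/110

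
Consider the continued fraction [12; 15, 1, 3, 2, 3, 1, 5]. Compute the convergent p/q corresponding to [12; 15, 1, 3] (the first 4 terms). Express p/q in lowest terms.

760/63

Build up convergents one term at a time:
a_0 = 12: 12/1
a_1 = 15: 181/15
a_2 = 1: 193/16
a_3 = 3: 760/63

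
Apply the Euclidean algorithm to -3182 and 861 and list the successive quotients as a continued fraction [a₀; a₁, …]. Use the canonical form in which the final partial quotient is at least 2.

[-4; 3, 3, 2, 37]

-3182 ÷ 861 → quotient -4, remainder 262
861 ÷ 262 → quotient 3, remainder 75
262 ÷ 75 → quotient 3, remainder 37
75 ÷ 37 → quotient 2, remainder 1
37 ÷ 1 → quotient 37, remainder 0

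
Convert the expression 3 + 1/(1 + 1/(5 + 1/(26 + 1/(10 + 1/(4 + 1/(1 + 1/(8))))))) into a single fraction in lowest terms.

Start with 8.
1 + 1/(8/1) = 1 + 1/8 = 9/8
4 + 1/(9/8) = 4 + 8/9 = 44/9
10 + 1/(44/9) = 10 + 9/44 = 449/44
26 + 1/(449/44) = 26 + 44/449 = 11718/449
5 + 1/(11718/449) = 5 + 449/11718 = 59039/11718
1 + 1/(59039/11718) = 1 + 11718/59039 = 70757/59039
3 + 1/(70757/59039) = 3 + 59039/70757 = 271310/70757

271310/70757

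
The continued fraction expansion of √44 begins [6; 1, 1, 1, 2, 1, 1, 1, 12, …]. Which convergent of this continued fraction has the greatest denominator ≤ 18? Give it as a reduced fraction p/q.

73/11

List convergents until the denominator exceeds the bound:
a_0 = 6: 6/1  (≤ bound)
a_1 = 1: 7/1  (≤ bound)
a_2 = 1: 13/2  (≤ bound)
a_3 = 1: 20/3  (≤ bound)
a_4 = 2: 53/8  (≤ bound)
a_5 = 1: 73/11  (≤ bound)
a_6 = 1: 126/19  (> 18, stop)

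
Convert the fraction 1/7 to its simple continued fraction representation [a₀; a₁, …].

[0; 7]

Apply division with remainder until the remainder is 0:
⌊1/7⌋ = 0, remainder 1
⌊7/1⌋ = 7, remainder 0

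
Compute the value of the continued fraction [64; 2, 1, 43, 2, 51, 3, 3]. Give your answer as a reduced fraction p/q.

Start with 3.
3 + 1/(3/1) = 3 + 1/3 = 10/3
51 + 1/(10/3) = 51 + 3/10 = 513/10
2 + 1/(513/10) = 2 + 10/513 = 1036/513
43 + 1/(1036/513) = 43 + 513/1036 = 45061/1036
1 + 1/(45061/1036) = 1 + 1036/45061 = 46097/45061
2 + 1/(46097/45061) = 2 + 45061/46097 = 137255/46097
64 + 1/(137255/46097) = 64 + 46097/137255 = 8830417/137255

8830417/137255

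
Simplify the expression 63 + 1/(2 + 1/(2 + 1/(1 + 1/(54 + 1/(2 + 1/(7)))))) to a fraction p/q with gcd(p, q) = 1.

367503/5794

Compute successive convergents:
a_0 = 63: 63/1
a_1 = 2: 127/2
a_2 = 2: 317/5
a_3 = 1: 444/7
a_4 = 54: 24293/383
a_5 = 2: 49030/773
a_6 = 7: 367503/5794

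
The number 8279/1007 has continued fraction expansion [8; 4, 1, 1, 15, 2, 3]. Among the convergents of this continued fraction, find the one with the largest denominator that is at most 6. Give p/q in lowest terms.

a_0 = 8: 8/1  (≤ bound)
a_1 = 4: 33/4  (≤ bound)
a_2 = 1: 41/5  (≤ bound)
a_3 = 1: 74/9  (> 6, stop)

41/5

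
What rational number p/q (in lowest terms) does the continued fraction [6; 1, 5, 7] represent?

294/43

a_0 = 6: 6/1
a_1 = 1: 7/1
a_2 = 5: 41/6
a_3 = 7: 294/43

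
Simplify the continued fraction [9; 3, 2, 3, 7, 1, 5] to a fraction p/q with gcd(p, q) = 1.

Use the convergent recurrence hₖ = aₖ·hₖ₋₁ + hₖ₋₂ (and likewise for the denominators kₖ):
a_0 = 9: 9/1
a_1 = 3: 28/3
a_2 = 2: 65/7
a_3 = 3: 223/24
a_4 = 7: 1626/175
a_5 = 1: 1849/199
a_6 = 5: 10871/1170

10871/1170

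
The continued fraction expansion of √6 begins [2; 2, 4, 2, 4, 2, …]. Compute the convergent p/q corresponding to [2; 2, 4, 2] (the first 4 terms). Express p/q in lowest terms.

Start with 2.
4 + 1/(2/1) = 4 + 1/2 = 9/2
2 + 1/(9/2) = 2 + 2/9 = 20/9
2 + 1/(20/9) = 2 + 9/20 = 49/20

49/20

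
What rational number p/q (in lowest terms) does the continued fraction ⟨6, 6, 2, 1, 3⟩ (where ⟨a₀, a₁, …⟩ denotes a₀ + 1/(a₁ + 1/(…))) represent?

a_0 = 6: 6/1
a_1 = 6: 37/6
a_2 = 2: 80/13
a_3 = 1: 117/19
a_4 = 3: 431/70

431/70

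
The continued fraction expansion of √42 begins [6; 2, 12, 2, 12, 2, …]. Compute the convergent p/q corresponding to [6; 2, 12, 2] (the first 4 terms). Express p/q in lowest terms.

337/52

Starting at the tail and folding back:
Start with 2.
12 + 1/(2/1) = 12 + 1/2 = 25/2
2 + 1/(25/2) = 2 + 2/25 = 52/25
6 + 1/(52/25) = 6 + 25/52 = 337/52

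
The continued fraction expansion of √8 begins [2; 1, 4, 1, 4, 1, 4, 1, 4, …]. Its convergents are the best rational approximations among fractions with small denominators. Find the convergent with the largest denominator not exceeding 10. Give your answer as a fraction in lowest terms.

a_0 = 2: 2/1  (≤ bound)
a_1 = 1: 3/1  (≤ bound)
a_2 = 4: 14/5  (≤ bound)
a_3 = 1: 17/6  (≤ bound)
a_4 = 4: 82/29  (> 10, stop)

17/6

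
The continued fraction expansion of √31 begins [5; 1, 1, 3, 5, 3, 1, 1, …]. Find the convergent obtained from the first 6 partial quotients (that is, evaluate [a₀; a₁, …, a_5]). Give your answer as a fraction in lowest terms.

657/118

Start with 3.
5 + 1/(3/1) = 5 + 1/3 = 16/3
3 + 1/(16/3) = 3 + 3/16 = 51/16
1 + 1/(51/16) = 1 + 16/51 = 67/51
1 + 1/(67/51) = 1 + 51/67 = 118/67
5 + 1/(118/67) = 5 + 67/118 = 657/118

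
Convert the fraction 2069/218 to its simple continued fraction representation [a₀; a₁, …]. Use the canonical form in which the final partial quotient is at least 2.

Run the Euclidean algorithm, recording each quotient:
2069 = 9·218 + 107, so a_0 = 9
218 = 2·107 + 4, so a_1 = 2
107 = 26·4 + 3, so a_2 = 26
4 = 1·3 + 1, so a_3 = 1
3 = 3·1 + 0, so a_4 = 3

[9; 2, 26, 1, 3]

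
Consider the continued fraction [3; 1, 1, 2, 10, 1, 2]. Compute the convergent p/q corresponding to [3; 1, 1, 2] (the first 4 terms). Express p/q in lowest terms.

a_0 = 3: 3/1
a_1 = 1: 4/1
a_2 = 1: 7/2
a_3 = 2: 18/5

18/5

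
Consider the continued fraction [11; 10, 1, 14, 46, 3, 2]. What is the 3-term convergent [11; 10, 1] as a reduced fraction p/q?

122/11

Start with 1.
10 + 1/(1/1) = 10 + 1/1 = 11/1
11 + 1/(11/1) = 11 + 1/11 = 122/11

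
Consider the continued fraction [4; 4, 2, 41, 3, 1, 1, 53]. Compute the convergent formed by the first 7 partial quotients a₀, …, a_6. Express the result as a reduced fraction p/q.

Build up convergents one term at a time:
a_0 = 4: 4/1
a_1 = 4: 17/4
a_2 = 2: 38/9
a_3 = 41: 1575/373
a_4 = 3: 4763/1128
a_5 = 1: 6338/1501
a_6 = 1: 11101/2629

11101/2629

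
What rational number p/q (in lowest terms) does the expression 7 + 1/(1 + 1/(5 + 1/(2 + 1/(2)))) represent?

251/32

Start with 2.
2 + 1/(2/1) = 2 + 1/2 = 5/2
5 + 1/(5/2) = 5 + 2/5 = 27/5
1 + 1/(27/5) = 1 + 5/27 = 32/27
7 + 1/(32/27) = 7 + 27/32 = 251/32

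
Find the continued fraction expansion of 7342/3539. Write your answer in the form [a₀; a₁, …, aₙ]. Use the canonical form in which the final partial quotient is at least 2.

[2; 13, 2, 2, 7, 7]

7342 = 2·3539 + 264, so a_0 = 2
3539 = 13·264 + 107, so a_1 = 13
264 = 2·107 + 50, so a_2 = 2
107 = 2·50 + 7, so a_3 = 2
50 = 7·7 + 1, so a_4 = 7
7 = 7·1 + 0, so a_5 = 7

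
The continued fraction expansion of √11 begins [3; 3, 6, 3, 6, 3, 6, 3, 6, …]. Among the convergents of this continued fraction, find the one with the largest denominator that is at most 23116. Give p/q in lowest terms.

List convergents until the denominator exceeds the bound:
a_0 = 3: 3/1  (≤ bound)
a_1 = 3: 10/3  (≤ bound)
a_2 = 6: 63/19  (≤ bound)
a_3 = 3: 199/60  (≤ bound)
a_4 = 6: 1257/379  (≤ bound)
a_5 = 3: 3970/1197  (≤ bound)
a_6 = 6: 25077/7561  (≤ bound)
a_7 = 3: 79201/23880  (> 23116, stop)

25077/7561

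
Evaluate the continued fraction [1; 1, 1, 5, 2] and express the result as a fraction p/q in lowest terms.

Use the convergent recurrence hₖ = aₖ·hₖ₋₁ + hₖ₋₂ (and likewise for the denominators kₖ):
a_0 = 1: 1/1
a_1 = 1: 2/1
a_2 = 1: 3/2
a_3 = 5: 17/11
a_4 = 2: 37/24

37/24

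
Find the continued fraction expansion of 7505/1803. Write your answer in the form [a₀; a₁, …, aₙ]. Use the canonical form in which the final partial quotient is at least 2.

[4; 6, 6, 1, 1, 22]

⌊7505/1803⌋ = 4, remainder 293
⌊1803/293⌋ = 6, remainder 45
⌊293/45⌋ = 6, remainder 23
⌊45/23⌋ = 1, remainder 22
⌊23/22⌋ = 1, remainder 1
⌊22/1⌋ = 22, remainder 0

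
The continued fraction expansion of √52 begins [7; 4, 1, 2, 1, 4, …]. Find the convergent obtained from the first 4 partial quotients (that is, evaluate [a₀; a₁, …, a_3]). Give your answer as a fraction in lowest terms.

101/14

Compute successive convergents:
a_0 = 7: 7/1
a_1 = 4: 29/4
a_2 = 1: 36/5
a_3 = 2: 101/14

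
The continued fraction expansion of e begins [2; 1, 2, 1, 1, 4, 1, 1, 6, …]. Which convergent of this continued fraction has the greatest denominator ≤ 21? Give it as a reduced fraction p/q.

19/7

a_0 = 2: 2/1  (≤ bound)
a_1 = 1: 3/1  (≤ bound)
a_2 = 2: 8/3  (≤ bound)
a_3 = 1: 11/4  (≤ bound)
a_4 = 1: 19/7  (≤ bound)
a_5 = 4: 87/32  (> 21, stop)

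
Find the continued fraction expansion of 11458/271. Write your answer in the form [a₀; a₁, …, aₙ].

11458 = 42·271 + 76, so a_0 = 42
271 = 3·76 + 43, so a_1 = 3
76 = 1·43 + 33, so a_2 = 1
43 = 1·33 + 10, so a_3 = 1
33 = 3·10 + 3, so a_4 = 3
10 = 3·3 + 1, so a_5 = 3
3 = 3·1 + 0, so a_6 = 3

[42; 3, 1, 1, 3, 3, 3]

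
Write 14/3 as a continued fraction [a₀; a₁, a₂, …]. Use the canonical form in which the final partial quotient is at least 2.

14 ÷ 3 → quotient 4, remainder 2
3 ÷ 2 → quotient 1, remainder 1
2 ÷ 1 → quotient 2, remainder 0

[4; 1, 2]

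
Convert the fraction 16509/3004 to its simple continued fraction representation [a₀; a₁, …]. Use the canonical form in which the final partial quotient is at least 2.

[5; 2, 57, 3, 1, 2, 2]

Repeatedly divide and take the remainder:
16509 ÷ 3004 → quotient 5, remainder 1489
3004 ÷ 1489 → quotient 2, remainder 26
1489 ÷ 26 → quotient 57, remainder 7
26 ÷ 7 → quotient 3, remainder 5
7 ÷ 5 → quotient 1, remainder 2
5 ÷ 2 → quotient 2, remainder 1
2 ÷ 1 → quotient 2, remainder 0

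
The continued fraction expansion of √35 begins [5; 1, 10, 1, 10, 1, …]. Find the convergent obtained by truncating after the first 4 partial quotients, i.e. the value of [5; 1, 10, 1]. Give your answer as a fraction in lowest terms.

71/12

Build up convergents one term at a time:
a_0 = 5: 5/1
a_1 = 1: 6/1
a_2 = 10: 65/11
a_3 = 1: 71/12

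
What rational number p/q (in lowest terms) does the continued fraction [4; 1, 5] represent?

Starting at the tail and folding back:
Start with 5.
1 + 1/(5/1) = 1 + 1/5 = 6/5
4 + 1/(6/5) = 4 + 5/6 = 29/6

29/6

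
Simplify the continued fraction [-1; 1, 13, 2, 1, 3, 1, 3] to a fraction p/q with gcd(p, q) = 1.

a_0 = -1: -1/1
a_1 = 1: 0/1
a_2 = 13: -1/14
a_3 = 2: -2/29
a_4 = 1: -3/43
a_5 = 3: -11/158
a_6 = 1: -14/201
a_7 = 3: -53/761

-53/761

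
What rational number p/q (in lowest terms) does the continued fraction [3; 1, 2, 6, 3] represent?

Start with 3.
6 + 1/(3/1) = 6 + 1/3 = 19/3
2 + 1/(19/3) = 2 + 3/19 = 41/19
1 + 1/(41/19) = 1 + 19/41 = 60/41
3 + 1/(60/41) = 3 + 41/60 = 221/60

221/60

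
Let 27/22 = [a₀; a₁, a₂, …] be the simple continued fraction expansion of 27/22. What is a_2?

2

27 = 1·22 + 5, so a_0 = 1
22 = 4·5 + 2, so a_1 = 4
5 = 2·2 + 1, so a_2 = 2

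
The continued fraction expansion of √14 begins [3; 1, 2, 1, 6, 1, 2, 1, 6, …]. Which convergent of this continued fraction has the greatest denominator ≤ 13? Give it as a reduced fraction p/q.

15/4

a_0 = 3: 3/1  (≤ bound)
a_1 = 1: 4/1  (≤ bound)
a_2 = 2: 11/3  (≤ bound)
a_3 = 1: 15/4  (≤ bound)
a_4 = 6: 101/27  (> 13, stop)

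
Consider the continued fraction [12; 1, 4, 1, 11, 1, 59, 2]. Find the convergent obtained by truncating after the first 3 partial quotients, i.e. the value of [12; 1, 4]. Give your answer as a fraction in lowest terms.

Use the convergent recurrence hₖ = aₖ·hₖ₋₁ + hₖ₋₂ (and likewise for the denominators kₖ):
a_0 = 12: 12/1
a_1 = 1: 13/1
a_2 = 4: 64/5

64/5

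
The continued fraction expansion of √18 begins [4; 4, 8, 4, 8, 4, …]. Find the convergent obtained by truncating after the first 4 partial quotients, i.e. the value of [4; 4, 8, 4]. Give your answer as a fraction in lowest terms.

Work from the innermost term outward:
Start with 4.
8 + 1/(4/1) = 8 + 1/4 = 33/4
4 + 1/(33/4) = 4 + 4/33 = 136/33
4 + 1/(136/33) = 4 + 33/136 = 577/136

577/136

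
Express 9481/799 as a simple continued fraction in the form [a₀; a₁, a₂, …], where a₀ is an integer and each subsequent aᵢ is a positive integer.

[11; 1, 6, 2, 7, 7]

Apply division with remainder until the remainder is 0:
9481 = 11·799 + 692, so a_0 = 11
799 = 1·692 + 107, so a_1 = 1
692 = 6·107 + 50, so a_2 = 6
107 = 2·50 + 7, so a_3 = 2
50 = 7·7 + 1, so a_4 = 7
7 = 7·1 + 0, so a_5 = 7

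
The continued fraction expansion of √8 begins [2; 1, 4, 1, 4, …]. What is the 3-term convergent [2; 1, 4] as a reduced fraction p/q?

14/5

Start with 4.
1 + 1/(4/1) = 1 + 1/4 = 5/4
2 + 1/(5/4) = 2 + 4/5 = 14/5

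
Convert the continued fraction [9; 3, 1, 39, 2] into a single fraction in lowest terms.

2979/322

Starting at the tail and folding back:
Start with 2.
39 + 1/(2/1) = 39 + 1/2 = 79/2
1 + 1/(79/2) = 1 + 2/79 = 81/79
3 + 1/(81/79) = 3 + 79/81 = 322/81
9 + 1/(322/81) = 9 + 81/322 = 2979/322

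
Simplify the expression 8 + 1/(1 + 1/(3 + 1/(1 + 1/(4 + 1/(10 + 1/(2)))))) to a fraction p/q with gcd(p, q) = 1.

4519/514

Start with 2.
10 + 1/(2/1) = 10 + 1/2 = 21/2
4 + 1/(21/2) = 4 + 2/21 = 86/21
1 + 1/(86/21) = 1 + 21/86 = 107/86
3 + 1/(107/86) = 3 + 86/107 = 407/107
1 + 1/(407/107) = 1 + 107/407 = 514/407
8 + 1/(514/407) = 8 + 407/514 = 4519/514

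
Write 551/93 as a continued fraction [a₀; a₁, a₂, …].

Repeatedly divide and take the remainder:
551 ÷ 93 → quotient 5, remainder 86
93 ÷ 86 → quotient 1, remainder 7
86 ÷ 7 → quotient 12, remainder 2
7 ÷ 2 → quotient 3, remainder 1
2 ÷ 1 → quotient 2, remainder 0

[5; 1, 12, 3, 2]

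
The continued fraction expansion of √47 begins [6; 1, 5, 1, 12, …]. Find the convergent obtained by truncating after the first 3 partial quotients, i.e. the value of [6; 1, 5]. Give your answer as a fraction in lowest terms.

41/6

Start with 5.
1 + 1/(5/1) = 1 + 1/5 = 6/5
6 + 1/(6/5) = 6 + 5/6 = 41/6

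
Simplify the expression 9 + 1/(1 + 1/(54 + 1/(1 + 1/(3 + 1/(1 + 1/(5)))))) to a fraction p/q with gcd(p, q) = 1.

16151/1618

a_0 = 9: 9/1
a_1 = 1: 10/1
a_2 = 54: 549/55
a_3 = 1: 559/56
a_4 = 3: 2226/223
a_5 = 1: 2785/279
a_6 = 5: 16151/1618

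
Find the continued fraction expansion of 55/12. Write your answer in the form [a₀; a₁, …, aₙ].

Run the Euclidean algorithm, recording each quotient:
55 = 4·12 + 7, so a_0 = 4
12 = 1·7 + 5, so a_1 = 1
7 = 1·5 + 2, so a_2 = 1
5 = 2·2 + 1, so a_3 = 2
2 = 2·1 + 0, so a_4 = 2

[4; 1, 1, 2, 2]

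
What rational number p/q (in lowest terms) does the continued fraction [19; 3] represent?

Start with 3.
19 + 1/(3/1) = 19 + 1/3 = 58/3

58/3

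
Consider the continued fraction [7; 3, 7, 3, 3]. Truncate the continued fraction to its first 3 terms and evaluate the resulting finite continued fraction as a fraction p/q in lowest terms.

Collapse the nested fraction from the inside out:
Start with 7.
3 + 1/(7/1) = 3 + 1/7 = 22/7
7 + 1/(22/7) = 7 + 7/22 = 161/22

161/22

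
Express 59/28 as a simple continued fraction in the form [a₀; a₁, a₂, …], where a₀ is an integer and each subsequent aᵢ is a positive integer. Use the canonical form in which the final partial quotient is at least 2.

[2; 9, 3]

⌊59/28⌋ = 2, remainder 3
⌊28/3⌋ = 9, remainder 1
⌊3/1⌋ = 3, remainder 0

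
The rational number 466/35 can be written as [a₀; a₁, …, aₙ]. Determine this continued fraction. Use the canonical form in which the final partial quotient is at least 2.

466 ÷ 35 → quotient 13, remainder 11
35 ÷ 11 → quotient 3, remainder 2
11 ÷ 2 → quotient 5, remainder 1
2 ÷ 1 → quotient 2, remainder 0

[13; 3, 5, 2]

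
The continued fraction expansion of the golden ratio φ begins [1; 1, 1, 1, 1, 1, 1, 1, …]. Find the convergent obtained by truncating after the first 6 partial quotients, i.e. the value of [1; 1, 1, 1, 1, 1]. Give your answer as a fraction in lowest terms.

13/8

Work from the innermost term outward:
Start with 1.
1 + 1/(1/1) = 1 + 1/1 = 2/1
1 + 1/(2/1) = 1 + 1/2 = 3/2
1 + 1/(3/2) = 1 + 2/3 = 5/3
1 + 1/(5/3) = 1 + 3/5 = 8/5
1 + 1/(8/5) = 1 + 5/8 = 13/8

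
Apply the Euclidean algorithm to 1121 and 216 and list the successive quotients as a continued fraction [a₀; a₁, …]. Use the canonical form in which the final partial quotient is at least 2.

[5; 5, 3, 1, 2, 1, 2]

1121 ÷ 216 → quotient 5, remainder 41
216 ÷ 41 → quotient 5, remainder 11
41 ÷ 11 → quotient 3, remainder 8
11 ÷ 8 → quotient 1, remainder 3
8 ÷ 3 → quotient 2, remainder 2
3 ÷ 2 → quotient 1, remainder 1
2 ÷ 1 → quotient 2, remainder 0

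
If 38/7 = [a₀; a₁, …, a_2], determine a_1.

⌊38/7⌋ = 5, remainder 3
⌊7/3⌋ = 2, remainder 1

2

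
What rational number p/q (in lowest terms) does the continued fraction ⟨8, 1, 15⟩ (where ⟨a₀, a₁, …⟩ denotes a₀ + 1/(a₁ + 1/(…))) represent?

Work from the innermost term outward:
Start with 15.
1 + 1/(15/1) = 1 + 1/15 = 16/15
8 + 1/(16/15) = 8 + 15/16 = 143/16

143/16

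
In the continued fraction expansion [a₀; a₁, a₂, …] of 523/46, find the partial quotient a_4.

Repeatedly divide and take the remainder:
⌊523/46⌋ = 11, remainder 17
⌊46/17⌋ = 2, remainder 12
⌊17/12⌋ = 1, remainder 5
⌊12/5⌋ = 2, remainder 2
⌊5/2⌋ = 2, remainder 1

2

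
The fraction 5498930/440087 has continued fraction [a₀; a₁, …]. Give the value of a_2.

⌊5498930/440087⌋ = 12, remainder 217886
⌊440087/217886⌋ = 2, remainder 4315
⌊217886/4315⌋ = 50, remainder 2136

50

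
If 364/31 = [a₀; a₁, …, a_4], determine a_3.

1

364 ÷ 31 → quotient 11, remainder 23
31 ÷ 23 → quotient 1, remainder 8
23 ÷ 8 → quotient 2, remainder 7
8 ÷ 7 → quotient 1, remainder 1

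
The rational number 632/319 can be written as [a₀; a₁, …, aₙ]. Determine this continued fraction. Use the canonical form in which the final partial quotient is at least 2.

[1; 1, 52, 6]

⌊632/319⌋ = 1, remainder 313
⌊319/313⌋ = 1, remainder 6
⌊313/6⌋ = 52, remainder 1
⌊6/1⌋ = 6, remainder 0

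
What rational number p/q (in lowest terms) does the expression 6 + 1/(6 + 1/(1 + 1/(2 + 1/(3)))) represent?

412/67

Starting at the tail and folding back:
Start with 3.
2 + 1/(3/1) = 2 + 1/3 = 7/3
1 + 1/(7/3) = 1 + 3/7 = 10/7
6 + 1/(10/7) = 6 + 7/10 = 67/10
6 + 1/(67/10) = 6 + 10/67 = 412/67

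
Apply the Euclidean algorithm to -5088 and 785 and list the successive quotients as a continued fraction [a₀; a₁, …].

[-7; 1, 1, 13, 29]

Apply division with remainder until the remainder is 0:
-5088 = -7·785 + 407, so a_0 = -7
785 = 1·407 + 378, so a_1 = 1
407 = 1·378 + 29, so a_2 = 1
378 = 13·29 + 1, so a_3 = 13
29 = 29·1 + 0, so a_4 = 29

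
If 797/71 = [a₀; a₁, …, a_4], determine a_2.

2

Run the Euclidean algorithm, recording each quotient:
797 = 11·71 + 16, so a_0 = 11
71 = 4·16 + 7, so a_1 = 4
16 = 2·7 + 2, so a_2 = 2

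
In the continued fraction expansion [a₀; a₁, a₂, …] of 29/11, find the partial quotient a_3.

29 ÷ 11 → quotient 2, remainder 7
11 ÷ 7 → quotient 1, remainder 4
7 ÷ 4 → quotient 1, remainder 3
4 ÷ 3 → quotient 1, remainder 1

1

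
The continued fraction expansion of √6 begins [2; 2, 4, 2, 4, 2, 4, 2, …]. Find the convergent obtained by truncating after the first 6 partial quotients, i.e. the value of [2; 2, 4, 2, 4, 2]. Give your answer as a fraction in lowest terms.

485/198

a_0 = 2: 2/1
a_1 = 2: 5/2
a_2 = 4: 22/9
a_3 = 2: 49/20
a_4 = 4: 218/89
a_5 = 2: 485/198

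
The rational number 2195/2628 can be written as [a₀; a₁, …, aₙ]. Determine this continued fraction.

[0; 1, 5, 14, 2, 3, 4]

Repeatedly divide and take the remainder:
2195 = 0·2628 + 2195, so a_0 = 0
2628 = 1·2195 + 433, so a_1 = 1
2195 = 5·433 + 30, so a_2 = 5
433 = 14·30 + 13, so a_3 = 14
30 = 2·13 + 4, so a_4 = 2
13 = 3·4 + 1, so a_5 = 3
4 = 4·1 + 0, so a_6 = 4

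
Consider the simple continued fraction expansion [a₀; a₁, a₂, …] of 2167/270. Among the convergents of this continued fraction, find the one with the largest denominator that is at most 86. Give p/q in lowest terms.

List convergents until the denominator exceeds the bound:
a_0 = 8: 8/1  (≤ bound)
a_1 = 38: 305/38  (≤ bound)
a_2 = 1: 313/39  (≤ bound)
a_3 = 1: 618/77  (≤ bound)
a_4 = 3: 2167/270  (> 86, stop)

618/77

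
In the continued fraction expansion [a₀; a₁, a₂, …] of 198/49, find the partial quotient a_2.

198 = 4·49 + 2, so a_0 = 4
49 = 24·2 + 1, so a_1 = 24
2 = 2·1 + 0, so a_2 = 2

2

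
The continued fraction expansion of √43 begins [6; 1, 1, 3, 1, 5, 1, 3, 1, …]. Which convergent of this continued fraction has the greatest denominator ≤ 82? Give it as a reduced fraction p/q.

a_0 = 6: 6/1  (≤ bound)
a_1 = 1: 7/1  (≤ bound)
a_2 = 1: 13/2  (≤ bound)
a_3 = 3: 46/7  (≤ bound)
a_4 = 1: 59/9  (≤ bound)
a_5 = 5: 341/52  (≤ bound)
a_6 = 1: 400/61  (≤ bound)
a_7 = 3: 1541/235  (> 82, stop)

400/61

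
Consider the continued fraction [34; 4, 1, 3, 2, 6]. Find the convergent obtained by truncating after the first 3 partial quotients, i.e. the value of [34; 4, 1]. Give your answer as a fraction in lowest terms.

171/5

Use the convergent recurrence hₖ = aₖ·hₖ₋₁ + hₖ₋₂ (and likewise for the denominators kₖ):
a_0 = 34: 34/1
a_1 = 4: 137/4
a_2 = 1: 171/5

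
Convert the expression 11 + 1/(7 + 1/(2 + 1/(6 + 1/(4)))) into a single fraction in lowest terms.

4487/403

Build up convergents one term at a time:
a_0 = 11: 11/1
a_1 = 7: 78/7
a_2 = 2: 167/15
a_3 = 6: 1080/97
a_4 = 4: 4487/403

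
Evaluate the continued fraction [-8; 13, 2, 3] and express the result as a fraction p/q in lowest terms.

a_0 = -8: -8/1
a_1 = 13: -103/13
a_2 = 2: -214/27
a_3 = 3: -745/94

-745/94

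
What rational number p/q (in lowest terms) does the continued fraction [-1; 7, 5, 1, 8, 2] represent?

-691/803

Start with 2.
8 + 1/(2/1) = 8 + 1/2 = 17/2
1 + 1/(17/2) = 1 + 2/17 = 19/17
5 + 1/(19/17) = 5 + 17/19 = 112/19
7 + 1/(112/19) = 7 + 19/112 = 803/112
-1 + 1/(803/112) = -1 + 112/803 = -691/803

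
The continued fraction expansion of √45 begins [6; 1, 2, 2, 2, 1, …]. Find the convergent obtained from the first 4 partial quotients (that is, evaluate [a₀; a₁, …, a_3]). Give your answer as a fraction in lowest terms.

Start with 2.
2 + 1/(2/1) = 2 + 1/2 = 5/2
1 + 1/(5/2) = 1 + 2/5 = 7/5
6 + 1/(7/5) = 6 + 5/7 = 47/7

47/7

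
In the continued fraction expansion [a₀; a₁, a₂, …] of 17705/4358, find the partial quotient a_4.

3

17705 ÷ 4358 → quotient 4, remainder 273
4358 ÷ 273 → quotient 15, remainder 263
273 ÷ 263 → quotient 1, remainder 10
263 ÷ 10 → quotient 26, remainder 3
10 ÷ 3 → quotient 3, remainder 1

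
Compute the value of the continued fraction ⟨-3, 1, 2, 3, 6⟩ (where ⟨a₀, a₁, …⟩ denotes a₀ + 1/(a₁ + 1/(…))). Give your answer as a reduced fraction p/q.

a_0 = -3: -3/1
a_1 = 1: -2/1
a_2 = 2: -7/3
a_3 = 3: -23/10
a_4 = 6: -145/63

-145/63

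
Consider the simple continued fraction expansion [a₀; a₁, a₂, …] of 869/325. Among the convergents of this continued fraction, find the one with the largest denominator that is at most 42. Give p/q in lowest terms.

8/3

a_0 = 2: 2/1  (≤ bound)
a_1 = 1: 3/1  (≤ bound)
a_2 = 2: 8/3  (≤ bound)
a_3 = 15: 123/46  (> 42, stop)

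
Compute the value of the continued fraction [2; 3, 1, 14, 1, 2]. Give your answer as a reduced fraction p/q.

417/185

Starting at the tail and folding back:
Start with 2.
1 + 1/(2/1) = 1 + 1/2 = 3/2
14 + 1/(3/2) = 14 + 2/3 = 44/3
1 + 1/(44/3) = 1 + 3/44 = 47/44
3 + 1/(47/44) = 3 + 44/47 = 185/47
2 + 1/(185/47) = 2 + 47/185 = 417/185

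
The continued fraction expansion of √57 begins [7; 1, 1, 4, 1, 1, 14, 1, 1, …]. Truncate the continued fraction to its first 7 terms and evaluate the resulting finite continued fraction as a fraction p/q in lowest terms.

Compute successive convergents:
a_0 = 7: 7/1
a_1 = 1: 8/1
a_2 = 1: 15/2
a_3 = 4: 68/9
a_4 = 1: 83/11
a_5 = 1: 151/20
a_6 = 14: 2197/291

2197/291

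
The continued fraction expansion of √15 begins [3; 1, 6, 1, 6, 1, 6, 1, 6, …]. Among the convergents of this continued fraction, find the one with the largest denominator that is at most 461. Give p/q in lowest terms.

a_0 = 3: 3/1  (≤ bound)
a_1 = 1: 4/1  (≤ bound)
a_2 = 6: 27/7  (≤ bound)
a_3 = 1: 31/8  (≤ bound)
a_4 = 6: 213/55  (≤ bound)
a_5 = 1: 244/63  (≤ bound)
a_6 = 6: 1677/433  (≤ bound)
a_7 = 1: 1921/496  (> 461, stop)

1677/433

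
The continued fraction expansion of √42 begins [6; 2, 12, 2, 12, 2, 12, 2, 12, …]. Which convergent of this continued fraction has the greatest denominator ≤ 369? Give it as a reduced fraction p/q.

a_0 = 6: 6/1  (≤ bound)
a_1 = 2: 13/2  (≤ bound)
a_2 = 12: 162/25  (≤ bound)
a_3 = 2: 337/52  (≤ bound)
a_4 = 12: 4206/649  (> 369, stop)

337/52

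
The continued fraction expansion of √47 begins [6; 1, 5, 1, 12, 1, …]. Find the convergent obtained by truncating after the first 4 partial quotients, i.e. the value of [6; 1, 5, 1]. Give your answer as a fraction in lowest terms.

48/7

a_0 = 6: 6/1
a_1 = 1: 7/1
a_2 = 5: 41/6
a_3 = 1: 48/7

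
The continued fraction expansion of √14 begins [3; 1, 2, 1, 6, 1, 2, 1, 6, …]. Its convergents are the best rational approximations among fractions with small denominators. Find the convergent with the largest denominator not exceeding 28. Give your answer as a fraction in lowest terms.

a_0 = 3: 3/1  (≤ bound)
a_1 = 1: 4/1  (≤ bound)
a_2 = 2: 11/3  (≤ bound)
a_3 = 1: 15/4  (≤ bound)
a_4 = 6: 101/27  (≤ bound)
a_5 = 1: 116/31  (> 28, stop)

101/27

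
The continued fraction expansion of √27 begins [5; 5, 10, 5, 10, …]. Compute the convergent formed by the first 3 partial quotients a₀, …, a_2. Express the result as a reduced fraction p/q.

Compute successive convergents:
a_0 = 5: 5/1
a_1 = 5: 26/5
a_2 = 10: 265/51

265/51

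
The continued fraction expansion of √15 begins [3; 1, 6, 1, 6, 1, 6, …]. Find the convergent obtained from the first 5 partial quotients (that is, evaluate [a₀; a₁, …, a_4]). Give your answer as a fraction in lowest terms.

Use the convergent recurrence hₖ = aₖ·hₖ₋₁ + hₖ₋₂ (and likewise for the denominators kₖ):
a_0 = 3: 3/1
a_1 = 1: 4/1
a_2 = 6: 27/7
a_3 = 1: 31/8
a_4 = 6: 213/55

213/55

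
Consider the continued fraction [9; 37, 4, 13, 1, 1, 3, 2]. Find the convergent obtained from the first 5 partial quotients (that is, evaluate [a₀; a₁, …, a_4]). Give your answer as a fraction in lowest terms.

Start with 1.
13 + 1/(1/1) = 13 + 1/1 = 14/1
4 + 1/(14/1) = 4 + 1/14 = 57/14
37 + 1/(57/14) = 37 + 14/57 = 2123/57
9 + 1/(2123/57) = 9 + 57/2123 = 19164/2123

19164/2123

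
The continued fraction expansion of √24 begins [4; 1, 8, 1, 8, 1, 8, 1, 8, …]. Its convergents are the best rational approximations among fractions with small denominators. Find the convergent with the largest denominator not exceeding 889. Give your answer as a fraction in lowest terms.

4316/881

a_0 = 4: 4/1  (≤ bound)
a_1 = 1: 5/1  (≤ bound)
a_2 = 8: 44/9  (≤ bound)
a_3 = 1: 49/10  (≤ bound)
a_4 = 8: 436/89  (≤ bound)
a_5 = 1: 485/99  (≤ bound)
a_6 = 8: 4316/881  (≤ bound)
a_7 = 1: 4801/980  (> 889, stop)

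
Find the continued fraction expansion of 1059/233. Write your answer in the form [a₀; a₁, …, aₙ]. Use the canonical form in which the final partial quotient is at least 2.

[4; 1, 1, 5, 21]

Apply division with remainder until the remainder is 0:
1059 = 4·233 + 127, so a_0 = 4
233 = 1·127 + 106, so a_1 = 1
127 = 1·106 + 21, so a_2 = 1
106 = 5·21 + 1, so a_3 = 5
21 = 21·1 + 0, so a_4 = 21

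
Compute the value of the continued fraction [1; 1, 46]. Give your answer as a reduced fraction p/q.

93/47

Build up convergents one term at a time:
a_0 = 1: 1/1
a_1 = 1: 2/1
a_2 = 46: 93/47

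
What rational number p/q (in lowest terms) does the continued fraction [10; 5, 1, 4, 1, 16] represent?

Work from the innermost term outward:
Start with 16.
1 + 1/(16/1) = 1 + 1/16 = 17/16
4 + 1/(17/16) = 4 + 16/17 = 84/17
1 + 1/(84/17) = 1 + 17/84 = 101/84
5 + 1/(101/84) = 5 + 84/101 = 589/101
10 + 1/(589/101) = 10 + 101/589 = 5991/589

5991/589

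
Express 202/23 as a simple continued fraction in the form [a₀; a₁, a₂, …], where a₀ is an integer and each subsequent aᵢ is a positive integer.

[8; 1, 3, 1, 1, 2]

⌊202/23⌋ = 8, remainder 18
⌊23/18⌋ = 1, remainder 5
⌊18/5⌋ = 3, remainder 3
⌊5/3⌋ = 1, remainder 2
⌊3/2⌋ = 1, remainder 1
⌊2/1⌋ = 2, remainder 0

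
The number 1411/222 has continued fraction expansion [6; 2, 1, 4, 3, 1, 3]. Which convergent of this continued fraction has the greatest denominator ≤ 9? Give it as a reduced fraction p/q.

19/3

a_0 = 6: 6/1  (≤ bound)
a_1 = 2: 13/2  (≤ bound)
a_2 = 1: 19/3  (≤ bound)
a_3 = 4: 89/14  (> 9, stop)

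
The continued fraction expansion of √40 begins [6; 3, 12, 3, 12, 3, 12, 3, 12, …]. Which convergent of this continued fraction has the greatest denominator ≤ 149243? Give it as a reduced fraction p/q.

a_0 = 6: 6/1  (≤ bound)
a_1 = 3: 19/3  (≤ bound)
a_2 = 12: 234/37  (≤ bound)
a_3 = 3: 721/114  (≤ bound)
a_4 = 12: 8886/1405  (≤ bound)
a_5 = 3: 27379/4329  (≤ bound)
a_6 = 12: 337434/53353  (≤ bound)
a_7 = 3: 1039681/164388  (> 149243, stop)

337434/53353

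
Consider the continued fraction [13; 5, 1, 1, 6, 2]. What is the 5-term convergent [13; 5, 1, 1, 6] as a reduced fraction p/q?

Start with 6.
1 + 1/(6/1) = 1 + 1/6 = 7/6
1 + 1/(7/6) = 1 + 6/7 = 13/7
5 + 1/(13/7) = 5 + 7/13 = 72/13
13 + 1/(72/13) = 13 + 13/72 = 949/72

949/72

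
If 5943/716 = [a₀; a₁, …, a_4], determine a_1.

3

5943 = 8·716 + 215, so a_0 = 8
716 = 3·215 + 71, so a_1 = 3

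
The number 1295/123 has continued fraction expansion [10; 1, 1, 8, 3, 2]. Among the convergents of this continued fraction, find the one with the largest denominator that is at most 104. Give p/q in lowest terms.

a_0 = 10: 10/1  (≤ bound)
a_1 = 1: 11/1  (≤ bound)
a_2 = 1: 21/2  (≤ bound)
a_3 = 8: 179/17  (≤ bound)
a_4 = 3: 558/53  (≤ bound)
a_5 = 2: 1295/123  (> 104, stop)

558/53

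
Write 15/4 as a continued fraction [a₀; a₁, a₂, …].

Apply division with remainder until the remainder is 0:
15 = 3·4 + 3, so a_0 = 3
4 = 1·3 + 1, so a_1 = 1
3 = 3·1 + 0, so a_2 = 3

[3; 1, 3]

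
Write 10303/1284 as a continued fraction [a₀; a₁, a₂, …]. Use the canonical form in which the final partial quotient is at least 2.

[8; 41, 2, 2, 1, 1, 2]

10303 ÷ 1284 → quotient 8, remainder 31
1284 ÷ 31 → quotient 41, remainder 13
31 ÷ 13 → quotient 2, remainder 5
13 ÷ 5 → quotient 2, remainder 3
5 ÷ 3 → quotient 1, remainder 2
3 ÷ 2 → quotient 1, remainder 1
2 ÷ 1 → quotient 2, remainder 0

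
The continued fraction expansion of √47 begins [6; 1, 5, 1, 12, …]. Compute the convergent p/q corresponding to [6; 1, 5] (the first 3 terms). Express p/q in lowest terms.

41/6

Start with 5.
1 + 1/(5/1) = 1 + 1/5 = 6/5
6 + 1/(6/5) = 6 + 5/6 = 41/6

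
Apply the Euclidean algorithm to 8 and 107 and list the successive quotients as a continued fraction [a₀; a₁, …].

⌊8/107⌋ = 0, remainder 8
⌊107/8⌋ = 13, remainder 3
⌊8/3⌋ = 2, remainder 2
⌊3/2⌋ = 1, remainder 1
⌊2/1⌋ = 2, remainder 0

[0; 13, 2, 1, 2]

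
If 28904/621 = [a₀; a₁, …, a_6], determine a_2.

1

Run the Euclidean algorithm, recording each quotient:
28904 ÷ 621 → quotient 46, remainder 338
621 ÷ 338 → quotient 1, remainder 283
338 ÷ 283 → quotient 1, remainder 55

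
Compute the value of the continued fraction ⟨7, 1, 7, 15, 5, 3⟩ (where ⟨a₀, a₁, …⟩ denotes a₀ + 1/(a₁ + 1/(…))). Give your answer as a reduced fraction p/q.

15437/1960

Starting at the tail and folding back:
Start with 3.
5 + 1/(3/1) = 5 + 1/3 = 16/3
15 + 1/(16/3) = 15 + 3/16 = 243/16
7 + 1/(243/16) = 7 + 16/243 = 1717/243
1 + 1/(1717/243) = 1 + 243/1717 = 1960/1717
7 + 1/(1960/1717) = 7 + 1717/1960 = 15437/1960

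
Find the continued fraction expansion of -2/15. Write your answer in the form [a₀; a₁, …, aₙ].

[-1; 1, 6, 2]

-2 = -1·15 + 13, so a_0 = -1
15 = 1·13 + 2, so a_1 = 1
13 = 6·2 + 1, so a_2 = 6
2 = 2·1 + 0, so a_3 = 2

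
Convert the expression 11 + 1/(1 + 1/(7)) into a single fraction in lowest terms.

Start with 7.
1 + 1/(7/1) = 1 + 1/7 = 8/7
11 + 1/(8/7) = 11 + 7/8 = 95/8

95/8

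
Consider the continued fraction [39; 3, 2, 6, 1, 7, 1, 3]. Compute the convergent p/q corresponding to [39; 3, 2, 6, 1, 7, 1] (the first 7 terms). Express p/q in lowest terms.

Start with 1.
7 + 1/(1/1) = 7 + 1/1 = 8/1
1 + 1/(8/1) = 1 + 1/8 = 9/8
6 + 1/(9/8) = 6 + 8/9 = 62/9
2 + 1/(62/9) = 2 + 9/62 = 133/62
3 + 1/(133/62) = 3 + 62/133 = 461/133
39 + 1/(461/133) = 39 + 133/461 = 18112/461

18112/461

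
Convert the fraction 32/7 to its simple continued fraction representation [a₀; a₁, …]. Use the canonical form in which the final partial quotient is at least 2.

[4; 1, 1, 3]

Repeatedly divide and take the remainder:
32 ÷ 7 → quotient 4, remainder 4
7 ÷ 4 → quotient 1, remainder 3
4 ÷ 3 → quotient 1, remainder 1
3 ÷ 1 → quotient 3, remainder 0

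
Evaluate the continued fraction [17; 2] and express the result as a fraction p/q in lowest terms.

Use the convergent recurrence hₖ = aₖ·hₖ₋₁ + hₖ₋₂ (and likewise for the denominators kₖ):
a_0 = 17: 17/1
a_1 = 2: 35/2

35/2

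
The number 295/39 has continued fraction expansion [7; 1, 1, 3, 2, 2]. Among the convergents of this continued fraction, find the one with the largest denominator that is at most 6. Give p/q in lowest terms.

15/2

a_0 = 7: 7/1  (≤ bound)
a_1 = 1: 8/1  (≤ bound)
a_2 = 1: 15/2  (≤ bound)
a_3 = 3: 53/7  (> 6, stop)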